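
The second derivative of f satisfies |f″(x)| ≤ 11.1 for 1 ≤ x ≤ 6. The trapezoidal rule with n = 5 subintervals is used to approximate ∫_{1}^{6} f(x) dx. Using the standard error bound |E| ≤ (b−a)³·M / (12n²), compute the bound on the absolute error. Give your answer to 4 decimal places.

|E| ≤ (5)³·11.1 / (12·5²) = 1387.5/300 = 4.6250.

4.6250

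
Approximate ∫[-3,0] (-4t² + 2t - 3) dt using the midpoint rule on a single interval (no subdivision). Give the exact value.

M = (b−a)·f(-1.5) = 3·(-15) = -45.

-45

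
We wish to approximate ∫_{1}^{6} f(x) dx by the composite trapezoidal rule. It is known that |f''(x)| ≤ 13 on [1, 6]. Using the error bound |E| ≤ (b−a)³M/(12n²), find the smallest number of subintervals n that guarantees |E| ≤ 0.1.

37

Need 1625/(12n²) ≤ 0.1.
n² ≥ 1625/(12·0.1) = 1354.17 ⇒ n ≥ 36.7990, so the smallest n is 37.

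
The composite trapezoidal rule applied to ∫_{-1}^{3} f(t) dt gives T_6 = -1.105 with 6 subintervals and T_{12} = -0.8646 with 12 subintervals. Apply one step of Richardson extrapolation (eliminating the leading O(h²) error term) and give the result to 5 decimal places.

-0.78447

R = (4·T_{12} − T_6) / 3 = (4·(-0.8646) − (-1.105))/3 = (-2.3534)/3 = -0.78447.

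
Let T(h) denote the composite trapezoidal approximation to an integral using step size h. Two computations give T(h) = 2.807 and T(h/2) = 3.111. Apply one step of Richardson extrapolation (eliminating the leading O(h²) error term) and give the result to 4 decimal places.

3.2123

R = (4·T(h/2) − T(h)) / 3 = (4·3.111 − 2.807)/3 = (9.637)/3 = 3.2123.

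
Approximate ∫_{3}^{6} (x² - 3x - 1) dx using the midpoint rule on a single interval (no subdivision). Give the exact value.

17.25

M = (b−a)·f(4.5) = 3·(5.75) = 17.25.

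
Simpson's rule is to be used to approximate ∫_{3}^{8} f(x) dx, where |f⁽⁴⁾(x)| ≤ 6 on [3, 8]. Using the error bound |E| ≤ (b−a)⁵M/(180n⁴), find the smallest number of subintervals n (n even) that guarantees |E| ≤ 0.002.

Need 18750/(180n⁴) ≤ 0.002.
n⁴ ≥ 18750/(180·0.002) = 52083.3 ⇒ n ≥ 15.1069, so the smallest even n is 16. (n must be even for Simpson's rule.)

16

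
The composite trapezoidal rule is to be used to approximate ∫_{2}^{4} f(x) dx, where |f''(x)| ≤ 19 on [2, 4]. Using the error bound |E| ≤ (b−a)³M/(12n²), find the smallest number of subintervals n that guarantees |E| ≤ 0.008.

Need 152/(12n²) ≤ 0.008.
n² ≥ 152/(12·0.008) = 1583.33 ⇒ n ≥ 39.7911, so the smallest n is 40.

40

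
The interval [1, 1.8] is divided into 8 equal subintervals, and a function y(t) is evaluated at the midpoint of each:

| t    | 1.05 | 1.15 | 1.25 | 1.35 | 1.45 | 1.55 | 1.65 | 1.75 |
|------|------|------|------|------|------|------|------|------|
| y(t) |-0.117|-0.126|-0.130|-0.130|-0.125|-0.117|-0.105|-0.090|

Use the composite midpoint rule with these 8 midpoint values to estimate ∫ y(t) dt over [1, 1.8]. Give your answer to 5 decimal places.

-0.09400

h = 0.1, n = 8.
h·[y(m₁) + y(m₂) + y(m₃) + y(m₄) + y(m₅) + y(m₆) + y(m₇) + y(m₈)] = 0.1·(-0.940) = -0.09400.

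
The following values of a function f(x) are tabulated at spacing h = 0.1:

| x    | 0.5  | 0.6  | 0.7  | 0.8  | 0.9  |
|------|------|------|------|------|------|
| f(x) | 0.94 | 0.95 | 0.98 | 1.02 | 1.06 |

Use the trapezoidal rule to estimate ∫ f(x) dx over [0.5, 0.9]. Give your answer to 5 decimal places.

h = 0.1, n = 4.
(h/2)·[y₀ + 2y₁ + 2y₂ + 2y₃ + y₄] = 0.05·(7.90) = 0.39500.

0.39500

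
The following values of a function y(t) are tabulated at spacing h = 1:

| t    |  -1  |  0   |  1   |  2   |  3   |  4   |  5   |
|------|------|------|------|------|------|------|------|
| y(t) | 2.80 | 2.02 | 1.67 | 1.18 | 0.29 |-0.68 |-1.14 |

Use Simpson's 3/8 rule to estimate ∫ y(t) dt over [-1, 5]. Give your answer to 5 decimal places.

5.22000

h = 1, n = 6.
(3h/8)·[y₀ + 3y₁ + 3y₂ + 2y₃ + 3y₄ + 3y₅ + y₆] = 0.375·(13.92) = 5.22000.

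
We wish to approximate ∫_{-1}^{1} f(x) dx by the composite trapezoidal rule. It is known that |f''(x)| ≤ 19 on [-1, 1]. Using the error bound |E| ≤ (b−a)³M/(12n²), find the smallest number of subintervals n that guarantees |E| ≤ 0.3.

Need 152/(12n²) ≤ 0.3.
n² ≥ 152/(12·0.3) = 42.2222 ⇒ n ≥ 6.4979, so the smallest n is 7.

7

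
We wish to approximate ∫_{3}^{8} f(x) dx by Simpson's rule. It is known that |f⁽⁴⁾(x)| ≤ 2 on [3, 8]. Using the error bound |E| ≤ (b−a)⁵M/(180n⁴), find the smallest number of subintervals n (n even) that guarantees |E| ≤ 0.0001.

26

Need 6250/(180n⁴) ≤ 0.0001.
n⁴ ≥ 6250/(180·0.0001) = 347222 ⇒ n ≥ 24.2746, so the smallest even n is 26. (n must be even for Simpson's rule.)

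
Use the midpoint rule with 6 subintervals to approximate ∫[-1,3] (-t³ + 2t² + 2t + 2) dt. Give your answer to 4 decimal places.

14.8148

h = (3 − (-1))/6 = 0.666667.
Midpoints m₁,…,m₆ = -0.666667, 0, 0.666667, 1.333333, 2, 2.666667.
f(m₁)=1.851852, f(m₂)=2, f(m₃)=3.925926, f(m₄)=5.851852, f(m₅)=6, f(m₆)=2.592593.
h·[f(m₁) + f(m₂) + f(m₃) + f(m₄) + f(m₅) + f(m₆)] = 0.666667·(22.222222) = 14.8148.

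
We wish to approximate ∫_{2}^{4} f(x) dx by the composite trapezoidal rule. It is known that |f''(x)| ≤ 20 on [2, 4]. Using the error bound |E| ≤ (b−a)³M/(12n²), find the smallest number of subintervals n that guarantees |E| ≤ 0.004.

Need 160/(12n²) ≤ 0.004.
n² ≥ 160/(12·0.004) = 3333.33 ⇒ n ≥ 57.7350, so the smallest n is 58.

58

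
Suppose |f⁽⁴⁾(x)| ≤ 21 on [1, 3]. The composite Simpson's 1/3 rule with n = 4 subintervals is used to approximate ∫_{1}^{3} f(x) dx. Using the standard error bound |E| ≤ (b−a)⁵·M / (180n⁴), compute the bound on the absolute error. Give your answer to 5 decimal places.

0.01458

|E| ≤ (2)⁵·21 / (180·4⁴) = 672/46080 = 0.01458.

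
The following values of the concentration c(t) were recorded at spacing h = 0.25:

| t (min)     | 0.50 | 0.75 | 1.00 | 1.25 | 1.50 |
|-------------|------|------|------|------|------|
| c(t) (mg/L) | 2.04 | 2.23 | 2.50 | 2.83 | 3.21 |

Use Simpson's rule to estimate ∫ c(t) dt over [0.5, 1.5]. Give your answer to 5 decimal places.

h = 0.25, n = 4.
(h/3)·[y₀ + 4y₁ + 2y₂ + 4y₃ + y₄] = 0.083333·(30.49) = 2.54083.

2.54083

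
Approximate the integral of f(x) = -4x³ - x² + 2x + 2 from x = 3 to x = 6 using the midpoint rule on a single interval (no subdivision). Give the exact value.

-1121.25

M = (b−a)·f(4.5) = 3·(-373.75) = -1121.25.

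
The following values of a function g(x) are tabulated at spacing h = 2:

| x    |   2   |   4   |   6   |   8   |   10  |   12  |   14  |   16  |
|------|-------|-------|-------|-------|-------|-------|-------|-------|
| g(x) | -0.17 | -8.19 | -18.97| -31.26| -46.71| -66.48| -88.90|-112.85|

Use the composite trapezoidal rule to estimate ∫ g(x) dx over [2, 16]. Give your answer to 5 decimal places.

h = 2, n = 7.
(h/2)·[y₀ + 2y₁ + 2y₂ + 2y₃ + 2y₄ + 2y₅ + 2y₆ + y₇] = 1·(-634.04) = -634.04000.

-634.04000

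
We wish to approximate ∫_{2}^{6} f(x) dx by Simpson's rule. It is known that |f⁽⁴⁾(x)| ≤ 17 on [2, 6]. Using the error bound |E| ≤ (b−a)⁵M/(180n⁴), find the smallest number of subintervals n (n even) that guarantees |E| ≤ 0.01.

10

Need 17408/(180n⁴) ≤ 0.01.
n⁴ ≥ 17408/(180·0.01) = 9671.11 ⇒ n ≥ 9.9167, so the smallest even n is 10. (n must be even for Simpson's rule.)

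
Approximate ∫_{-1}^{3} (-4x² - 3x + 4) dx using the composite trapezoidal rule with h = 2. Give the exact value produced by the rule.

-44

h = (3 − (-1))/2 = 2.
Nodes x₀,…,x₂ = -1, 1, 3.
f(x) = -4x² - 3x + 4: f₀=3, f₁=-3, f₂=-41.
(h/2)·[f₀ + 2f₁ + f₂] = 1·(-44) = -44.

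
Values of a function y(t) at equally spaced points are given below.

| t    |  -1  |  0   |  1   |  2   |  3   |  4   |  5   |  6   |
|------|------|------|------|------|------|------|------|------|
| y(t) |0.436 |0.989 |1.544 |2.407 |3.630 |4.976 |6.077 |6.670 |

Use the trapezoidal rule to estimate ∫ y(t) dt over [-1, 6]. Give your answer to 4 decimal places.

23.1760

h = 1, n = 7.
(h/2)·[y₀ + 2y₁ + 2y₂ + 2y₃ + 2y₄ + 2y₅ + 2y₆ + y₇] = 0.5·(46.352) = 23.1760.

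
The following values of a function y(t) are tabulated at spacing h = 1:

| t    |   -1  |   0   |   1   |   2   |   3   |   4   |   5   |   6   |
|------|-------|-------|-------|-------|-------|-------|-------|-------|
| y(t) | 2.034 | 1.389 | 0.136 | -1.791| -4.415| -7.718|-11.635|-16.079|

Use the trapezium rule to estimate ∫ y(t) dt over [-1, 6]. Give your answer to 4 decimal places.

-31.0565

h = 1, n = 7.
(h/2)·[y₀ + 2y₁ + 2y₂ + 2y₃ + 2y₄ + 2y₅ + 2y₆ + y₇] = 0.5·(-62.113) = -31.0565.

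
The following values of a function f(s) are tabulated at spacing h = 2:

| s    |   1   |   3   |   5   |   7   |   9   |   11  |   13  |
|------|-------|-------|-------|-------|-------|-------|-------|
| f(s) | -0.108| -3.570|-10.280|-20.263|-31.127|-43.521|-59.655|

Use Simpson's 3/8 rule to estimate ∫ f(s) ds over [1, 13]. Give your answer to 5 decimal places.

-274.33725

h = 2, n = 6.
(3h/8)·[y₀ + 3y₁ + 3y₂ + 2y₃ + 3y₄ + 3y₅ + y₆] = 0.75·(-365.783) = -274.33725.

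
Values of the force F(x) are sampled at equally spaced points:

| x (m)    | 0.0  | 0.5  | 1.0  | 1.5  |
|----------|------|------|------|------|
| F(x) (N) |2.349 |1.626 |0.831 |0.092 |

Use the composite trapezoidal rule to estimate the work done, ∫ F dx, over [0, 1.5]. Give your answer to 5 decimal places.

1.83875

h = 0.5, n = 3.
(h/2)·[y₀ + 2y₁ + 2y₂ + y₃] = 0.25·(7.355) = 1.83875.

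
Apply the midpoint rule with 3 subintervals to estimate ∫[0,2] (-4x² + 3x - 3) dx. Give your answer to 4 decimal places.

h = (2 − 0)/3 = 0.666667.
Midpoints m₁,…,m₃ = 0.333333, 1, 1.666667.
f(m₁)=-2.444444, f(m₂)=-4, f(m₃)=-9.111111.
h·[f(m₁) + f(m₂) + f(m₃)] = 0.666667·(-15.555556) = -10.3704.

-10.3704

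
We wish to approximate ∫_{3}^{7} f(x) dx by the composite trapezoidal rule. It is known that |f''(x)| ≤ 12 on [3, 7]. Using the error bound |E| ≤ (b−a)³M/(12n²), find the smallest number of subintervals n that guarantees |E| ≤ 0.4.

13

Need 768/(12n²) ≤ 0.4.
n² ≥ 768/(12·0.4) = 160 ⇒ n ≥ 12.6491, so the smallest n is 13.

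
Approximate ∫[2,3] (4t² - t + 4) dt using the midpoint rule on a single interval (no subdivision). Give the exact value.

M = (b−a)·f(2.5) = 1·(26.5) = 26.5.

26.5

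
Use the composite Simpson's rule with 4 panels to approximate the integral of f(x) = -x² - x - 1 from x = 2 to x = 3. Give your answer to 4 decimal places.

h = (3 − 2)/4 = 0.25.
Nodes x₀,…,x₄ = 2, 2.25, 2.5, 2.75, 3.
f(x) = -x² - x - 1: f₀=-7, f₁=-8.3125, f₂=-9.75, f₃=-11.3125, f₄=-13.
(h/3)·[f₀ + 4f₁ + 2f₂ + 4f₃ + f₄] = 0.083333·(-118) = -9.8333.

-9.8333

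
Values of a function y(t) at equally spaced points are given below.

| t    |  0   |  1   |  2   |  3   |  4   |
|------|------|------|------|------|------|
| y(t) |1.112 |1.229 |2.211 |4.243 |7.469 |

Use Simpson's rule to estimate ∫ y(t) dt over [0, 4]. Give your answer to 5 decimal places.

h = 1, n = 4.
(h/3)·[y₀ + 4y₁ + 2y₂ + 4y₃ + y₄] = 0.333333·(34.891) = 11.63033.

11.63033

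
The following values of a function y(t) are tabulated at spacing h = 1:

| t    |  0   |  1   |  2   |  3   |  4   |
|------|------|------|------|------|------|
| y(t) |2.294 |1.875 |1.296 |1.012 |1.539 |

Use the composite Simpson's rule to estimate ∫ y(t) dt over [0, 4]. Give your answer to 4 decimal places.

h = 1, n = 4.
(h/3)·[y₀ + 4y₁ + 2y₂ + 4y₃ + y₄] = 0.333333·(17.973) = 5.9910.

5.9910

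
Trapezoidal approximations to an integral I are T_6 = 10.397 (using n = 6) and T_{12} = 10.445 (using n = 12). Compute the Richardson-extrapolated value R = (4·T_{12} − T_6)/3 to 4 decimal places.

10.4610

R = (4·T_{12} − T_6) / 3 = (4·10.445 − 10.397)/3 = (31.383)/3 = 10.4610.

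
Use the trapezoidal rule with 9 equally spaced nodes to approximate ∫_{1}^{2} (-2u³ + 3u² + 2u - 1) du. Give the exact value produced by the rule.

h = (2 − 1)/8 = 0.125.
Nodes u₀,…,u₈ = 1, 1.125, 1.25, 1.375, 1.5, 1.625, 1.75, 1.875, 2.
f(u) = -2u³ + 3u² + 2u - 1: f₀=2, f₁=2.19921875, f₂=2.28125, f₃=2.22265625, f₄=2, f₅=1.58984375, f₆=0.96875, f₇=0.11328125, f₈=-1.
(h/2)·[f₀ + 2f₁ + 2f₂ + 2f₃ + 2f₄ + 2f₅ + 2f₆ + 2f₇ + f₈] = 0.0625·(23.75) = 1.484375.

1.484375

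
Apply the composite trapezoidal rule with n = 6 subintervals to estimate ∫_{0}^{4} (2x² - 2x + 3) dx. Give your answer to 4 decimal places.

h = (4 − 0)/6 = 0.666667.
Nodes x₀,…,x₆ = 0, 0.666667, 1.333333, 2, 2.666667, 3.333333, 4.
f(x) = 2x² - 2x + 3: f₀=3, f₁=2.555556, f₂=3.888889, f₃=7, f₄=11.888889, f₅=18.555556, f₆=27.
(h/2)·[f₀ + 2f₁ + 2f₂ + 2f₃ + 2f₄ + 2f₅ + f₆] = 0.333333·(117.777778) = 39.2593.

39.2593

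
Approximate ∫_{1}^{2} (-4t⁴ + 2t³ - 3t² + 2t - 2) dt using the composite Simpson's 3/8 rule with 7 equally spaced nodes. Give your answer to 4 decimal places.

h = (2 − 1)/6 = 0.166667.
Nodes t₀,…,t₆ = 1, 1.166667, 1.333333, 1.5, 1.666667, 1.833333, 2.
f(t) = -4t⁴ + 2t³ - 3t² + 2t - 2: f₀=-5, f₁=-7.984568, f₂=-12.567901, f₃=-19.25, f₄=-28.604938, f₅=-41.280864, f₆=-58.
(3h/8)·[f₀ + 3f₁ + 3f₂ + 2f₃ + 3f₄ + 3f₅ + f₆] = 0.0625·(-372.814815) = -23.3009.

-23.3009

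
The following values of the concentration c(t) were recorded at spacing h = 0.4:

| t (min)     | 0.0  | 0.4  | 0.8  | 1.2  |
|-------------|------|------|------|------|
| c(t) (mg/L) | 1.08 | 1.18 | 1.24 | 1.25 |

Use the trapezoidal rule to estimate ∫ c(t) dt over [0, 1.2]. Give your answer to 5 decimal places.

h = 0.4, n = 3.
(h/2)·[y₀ + 2y₁ + 2y₂ + y₃] = 0.2·(7.17) = 1.43400.

1.43400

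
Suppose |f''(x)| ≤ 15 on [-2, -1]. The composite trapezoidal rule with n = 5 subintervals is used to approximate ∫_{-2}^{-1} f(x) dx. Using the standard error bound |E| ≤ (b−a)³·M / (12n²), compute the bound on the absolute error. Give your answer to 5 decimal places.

|E| ≤ (1)³·15 / (12·5²) = 15/300 = 0.05000.

0.05000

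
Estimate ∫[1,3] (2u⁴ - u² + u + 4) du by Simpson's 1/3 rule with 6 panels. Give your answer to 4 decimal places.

100.1399

h = (3 − 1)/6 = 0.333333.
Nodes u₀,…,u₆ = 1, 1.333333, 1.666667, 2, 2.333333, 2.666667, 3.
f(u) = 2u⁴ - u² + u + 4: f₀=6, f₁=9.876543, f₂=18.320988, f₃=34, f₄=60.172840, f₅=100.691358, f₆=160.
(h/3)·[f₀ + 4f₁ + 2f₂ + 4f₃ + 2f₄ + 4f₅ + f₆] = 0.111111·(901.259259) = 100.1399.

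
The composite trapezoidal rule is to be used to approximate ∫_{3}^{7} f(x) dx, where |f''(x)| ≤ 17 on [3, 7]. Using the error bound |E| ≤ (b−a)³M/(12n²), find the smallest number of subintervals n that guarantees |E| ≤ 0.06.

39

Need 1088/(12n²) ≤ 0.06.
n² ≥ 1088/(12·0.06) = 1511.11 ⇒ n ≥ 38.8730, so the smallest n is 39.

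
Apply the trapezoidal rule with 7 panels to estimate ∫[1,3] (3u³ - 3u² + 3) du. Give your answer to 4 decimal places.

40.4082

h = (3 − 1)/7 = 0.285714.
Nodes u₀,…,u₇ = 1, 1.285714, 1.571429, 1.857143, 2.142857, 2.428571, 2.714286, 3.
f(u) = 3u³ - 3u² + 3: f₀=3, f₁=4.416910, f₂=7.233236, f₃=11.868805, f₄=18.743440, f₅=28.276968, f₆=40.889213, f₇=57.
(h/2)·[f₀ + 2f₁ + 2f₂ + 2f₃ + 2f₄ + 2f₅ + 2f₆ + f₇] = 0.142857·(282.857143) = 40.4082.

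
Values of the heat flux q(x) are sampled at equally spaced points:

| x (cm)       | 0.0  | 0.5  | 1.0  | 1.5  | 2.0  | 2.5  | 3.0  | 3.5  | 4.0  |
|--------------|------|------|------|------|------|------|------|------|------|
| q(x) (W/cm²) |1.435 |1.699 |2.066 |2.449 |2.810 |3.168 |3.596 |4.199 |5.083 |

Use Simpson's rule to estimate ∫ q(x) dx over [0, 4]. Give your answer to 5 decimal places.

h = 0.5, n = 8.
(h/3)·[y₀ + 4y₁ + 2y₂ + 4y₃ + 2y₄ + 4y₅ + 2y₆ + 4y₇ + y₈] = 0.166667·(69.522) = 11.58700.

11.58700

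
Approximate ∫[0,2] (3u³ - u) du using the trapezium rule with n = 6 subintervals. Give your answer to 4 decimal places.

10.3333

h = (2 − 0)/6 = 0.333333.
Nodes u₀,…,u₆ = 0, 0.333333, 0.666667, 1, 1.333333, 1.666667, 2.
f(u) = 3u³ - u: f₀=0, f₁=-0.222222, f₂=0.222222, f₃=2, f₄=5.777778, f₅=12.222222, f₆=22.
(h/2)·[f₀ + 2f₁ + 2f₂ + 2f₃ + 2f₄ + 2f₅ + f₆] = 0.166667·(62) = 10.3333.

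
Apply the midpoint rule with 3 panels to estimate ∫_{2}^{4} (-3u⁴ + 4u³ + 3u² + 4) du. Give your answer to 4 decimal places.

-281.6790

h = (4 − 2)/3 = 0.666667.
Midpoints m₁,…,m₃ = 2.333333, 3, 3.666667.
f(m₁)=-17.777778, f(m₂)=-104, f(m₃)=-300.740741.
h·[f(m₁) + f(m₂) + f(m₃)] = 0.666667·(-422.518519) = -281.6790.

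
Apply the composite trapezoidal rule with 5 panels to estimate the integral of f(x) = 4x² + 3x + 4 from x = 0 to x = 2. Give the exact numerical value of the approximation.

h = (2 − 0)/5 = 0.4.
Nodes x₀,…,x₅ = 0, 0.4, 0.8, 1.2, 1.6, 2.
f(x) = 4x² + 3x + 4: f₀=4, f₁=5.84, f₂=8.96, f₃=13.36, f₄=19.04, f₅=26.
(h/2)·[f₀ + 2f₁ + 2f₂ + 2f₃ + 2f₄ + f₅] = 0.2·(124.4) = 24.88.

24.88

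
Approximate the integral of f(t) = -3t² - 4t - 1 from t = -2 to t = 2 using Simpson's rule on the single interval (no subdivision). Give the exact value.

S = (b−a)/6 · [f(-2) + 4f(0) + f(2)] = 0.666667·[(-5) + 4·(-1) + (-21)] = -20.

-20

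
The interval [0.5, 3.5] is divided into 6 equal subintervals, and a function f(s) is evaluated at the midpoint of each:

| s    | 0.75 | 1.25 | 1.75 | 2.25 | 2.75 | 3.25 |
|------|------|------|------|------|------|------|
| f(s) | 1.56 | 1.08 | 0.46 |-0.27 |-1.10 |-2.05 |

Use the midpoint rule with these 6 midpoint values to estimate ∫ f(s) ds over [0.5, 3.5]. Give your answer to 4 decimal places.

-0.1600

h = 0.5, n = 6.
h·[y(m₁) + y(m₂) + y(m₃) + y(m₄) + y(m₅) + y(m₆)] = 0.5·(-0.32) = -0.1600.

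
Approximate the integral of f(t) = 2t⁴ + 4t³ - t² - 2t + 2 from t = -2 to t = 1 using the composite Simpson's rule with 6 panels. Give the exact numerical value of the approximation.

4.25

h = (1 − (-2))/6 = 0.5.
Nodes t₀,…,t₆ = -2, -1.5, -1, -0.5, 0, 0.5, 1.
f(t) = 2t⁴ + 4t³ - t² - 2t + 2: f₀=2, f₁=-0.625, f₂=1, f₃=2.375, f₄=2, f₅=1.375, f₆=5.
(h/3)·[f₀ + 4f₁ + 2f₂ + 4f₃ + 2f₄ + 4f₅ + f₆] = 0.166667·(25.5) = 4.25.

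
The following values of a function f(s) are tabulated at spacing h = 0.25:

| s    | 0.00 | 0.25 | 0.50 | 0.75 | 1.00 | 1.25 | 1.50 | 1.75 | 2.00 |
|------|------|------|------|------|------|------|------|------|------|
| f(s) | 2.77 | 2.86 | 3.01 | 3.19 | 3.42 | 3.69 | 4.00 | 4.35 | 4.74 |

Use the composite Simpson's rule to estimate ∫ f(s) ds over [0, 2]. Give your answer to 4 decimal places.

7.0608

h = 0.25, n = 8.
(h/3)·[y₀ + 4y₁ + 2y₂ + 4y₃ + 2y₄ + 4y₅ + 2y₆ + 4y₇ + y₈] = 0.083333·(84.73) = 7.0608.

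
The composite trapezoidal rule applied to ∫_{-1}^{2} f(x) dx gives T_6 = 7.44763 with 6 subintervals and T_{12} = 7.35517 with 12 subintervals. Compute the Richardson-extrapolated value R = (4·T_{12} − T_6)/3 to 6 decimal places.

7.324350

R = (4·T_{12} − T_6) / 3 = (4·7.35517 − 7.44763)/3 = (21.97305)/3 = 7.324350.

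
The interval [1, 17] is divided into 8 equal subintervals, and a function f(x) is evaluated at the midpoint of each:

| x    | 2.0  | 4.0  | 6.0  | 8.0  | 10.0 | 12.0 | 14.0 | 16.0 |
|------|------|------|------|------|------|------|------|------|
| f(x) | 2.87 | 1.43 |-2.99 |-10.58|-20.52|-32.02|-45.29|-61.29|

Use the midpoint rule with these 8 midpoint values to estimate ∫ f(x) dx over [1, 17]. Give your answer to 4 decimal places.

h = 2, n = 8.
h·[y(m₁) + y(m₂) + y(m₃) + y(m₄) + y(m₅) + y(m₆) + y(m₇) + y(m₈)] = 2·(-168.39) = -336.7800.

-336.7800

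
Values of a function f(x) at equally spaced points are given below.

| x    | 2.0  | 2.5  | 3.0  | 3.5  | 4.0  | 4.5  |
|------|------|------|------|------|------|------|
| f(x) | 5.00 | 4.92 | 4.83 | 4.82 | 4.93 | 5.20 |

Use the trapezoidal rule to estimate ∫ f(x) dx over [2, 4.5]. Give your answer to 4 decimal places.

h = 0.5, n = 5.
(h/2)·[y₀ + 2y₁ + 2y₂ + 2y₃ + 2y₄ + y₅] = 0.25·(49.20) = 12.3000.

12.3000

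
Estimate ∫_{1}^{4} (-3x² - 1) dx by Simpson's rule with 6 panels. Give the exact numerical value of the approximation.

h = (4 − 1)/6 = 0.5.
Nodes x₀,…,x₆ = 1, 1.5, 2, 2.5, 3, 3.5, 4.
f(x) = -3x² - 1: f₀=-4, f₁=-7.75, f₂=-13, f₃=-19.75, f₄=-28, f₅=-37.75, f₆=-49.
(h/3)·[f₀ + 4f₁ + 2f₂ + 4f₃ + 2f₄ + 4f₅ + f₆] = 0.166667·(-396) = -66.

-66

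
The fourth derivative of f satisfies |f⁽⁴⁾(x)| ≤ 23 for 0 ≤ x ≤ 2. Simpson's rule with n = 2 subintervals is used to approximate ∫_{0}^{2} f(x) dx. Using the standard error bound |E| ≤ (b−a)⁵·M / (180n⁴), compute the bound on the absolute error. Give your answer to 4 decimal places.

0.2556

|E| ≤ (2)⁵·23 / (180·2⁴) = 736/2880 = 0.2556.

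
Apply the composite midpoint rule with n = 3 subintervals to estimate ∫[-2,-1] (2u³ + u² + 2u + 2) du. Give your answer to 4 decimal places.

-6.0926

h = (-1 − (-2))/3 = 0.333333.
Midpoints m₁,…,m₃ = -1.833333, -1.5, -1.166667.
f(m₁)=-10.629630, f(m₂)=-5.5, f(m₃)=-2.148148.
h·[f(m₁) + f(m₂) + f(m₃)] = 0.333333·(-18.277778) = -6.0926.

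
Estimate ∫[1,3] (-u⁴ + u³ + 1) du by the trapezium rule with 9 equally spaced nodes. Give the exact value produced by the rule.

-26.81640625

h = (3 − 1)/8 = 0.25.
Nodes u₀,…,u₈ = 1, 1.25, 1.5, 1.75, 2, 2.25, 2.5, 2.75, 3.
f(u) = -u⁴ + u³ + 1: f₀=1, f₁=0.51171875, f₂=-0.6875, f₃=-3.01953125, f₄=-7, f₅=-13.23828125, f₆=-22.4375, f₇=-35.39453125, f₈=-53.
(h/2)·[f₀ + 2f₁ + 2f₂ + 2f₃ + 2f₄ + 2f₅ + 2f₆ + 2f₇ + f₈] = 0.125·(-214.53125) = -26.81640625.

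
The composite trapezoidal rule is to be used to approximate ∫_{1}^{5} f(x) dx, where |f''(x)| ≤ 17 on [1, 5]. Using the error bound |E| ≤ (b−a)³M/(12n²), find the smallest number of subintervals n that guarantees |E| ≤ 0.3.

Need 1088/(12n²) ≤ 0.3.
n² ≥ 1088/(12·0.3) = 302.222 ⇒ n ≥ 17.3845, so the smallest n is 18.

18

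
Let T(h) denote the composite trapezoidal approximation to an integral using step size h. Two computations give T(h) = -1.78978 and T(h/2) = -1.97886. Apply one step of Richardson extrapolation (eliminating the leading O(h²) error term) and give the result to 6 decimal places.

R = (4·T(h/2) − T(h)) / 3 = (4·(-1.97886) − (-1.78978))/3 = (-6.12566)/3 = -2.041887.

-2.041887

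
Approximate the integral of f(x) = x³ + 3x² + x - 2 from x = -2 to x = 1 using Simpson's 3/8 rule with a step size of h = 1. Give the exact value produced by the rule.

-2.25

h = (1 − (-2))/3 = 1.
Nodes x₀,…,x₃ = -2, -1, 0, 1.
f(x) = x³ + 3x² + x - 2: f₀=0, f₁=-1, f₂=-2, f₃=3.
(3h/8)·[f₀ + 3f₁ + 3f₂ + f₃] = 0.375·(-6) = -2.25.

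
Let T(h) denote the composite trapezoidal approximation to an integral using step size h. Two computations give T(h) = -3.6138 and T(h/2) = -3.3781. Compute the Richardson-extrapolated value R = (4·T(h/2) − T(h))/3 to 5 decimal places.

R = (4·T(h/2) − T(h)) / 3 = (4·(-3.3781) − (-3.6138))/3 = (-9.8986)/3 = -3.29953.

-3.29953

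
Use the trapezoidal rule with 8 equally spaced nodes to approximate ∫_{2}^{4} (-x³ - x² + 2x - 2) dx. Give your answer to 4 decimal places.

h = (4 − 2)/7 = 0.285714.
Nodes x₀,…,x₇ = 2, 2.285714, 2.571429, 2.857143, 3.142857, 3.428571, 3.714286, 4.
f(x) = -x³ - x² + 2x - 2: f₀=-10, f₁=-14.594752, f₂=-20.472303, f₃=-27.772595, f₄=-36.635569, f₅=-47.201166, f₆=-59.609329, f₇=-74.
(h/2)·[f₀ + 2f₁ + 2f₂ + 2f₃ + 2f₄ + 2f₅ + 2f₆ + f₇] = 0.142857·(-496.571429) = -70.9388.

-70.9388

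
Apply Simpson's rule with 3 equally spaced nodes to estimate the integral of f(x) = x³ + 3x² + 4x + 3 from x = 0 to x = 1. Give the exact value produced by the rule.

6.25

h = (1 − 0)/2 = 0.5.
Nodes x₀,…,x₂ = 0, 0.5, 1.
f(x) = x³ + 3x² + 4x + 3: f₀=3, f₁=5.875, f₂=11.
(h/3)·[f₀ + 4f₁ + f₂] = 0.166667·(37.5) = 6.25.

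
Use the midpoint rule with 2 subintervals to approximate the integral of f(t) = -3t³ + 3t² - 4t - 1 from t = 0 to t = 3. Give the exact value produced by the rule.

-48.84375

h = (3 − 0)/2 = 1.5.
Midpoints m₁,…,m₂ = 0.75, 2.25.
f(m₁)=-3.578125, f(m₂)=-28.984375.
h·[f(m₁) + f(m₂)] = 1.5·(-32.5625) = -48.84375.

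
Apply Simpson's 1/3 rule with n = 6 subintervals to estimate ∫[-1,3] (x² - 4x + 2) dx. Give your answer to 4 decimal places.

1.3333

h = (3 − (-1))/6 = 0.666667.
Nodes x₀,…,x₆ = -1, -0.333333, 0.333333, 1, 1.666667, 2.333333, 3.
f(x) = x² - 4x + 2: f₀=7, f₁=3.444444, f₂=0.777778, f₃=-1, f₄=-1.888889, f₅=-1.888889, f₆=-1.
(h/3)·[f₀ + 4f₁ + 2f₂ + 4f₃ + 2f₄ + 4f₅ + f₆] = 0.222222·(6) = 1.3333.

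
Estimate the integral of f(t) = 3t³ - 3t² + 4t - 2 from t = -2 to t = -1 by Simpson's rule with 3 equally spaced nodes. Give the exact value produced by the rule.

-26.25

h = (-1 − (-2))/2 = 0.5.
Nodes t₀,…,t₂ = -2, -1.5, -1.
f(t) = 3t³ - 3t² + 4t - 2: f₀=-46, f₁=-24.875, f₂=-12.
(h/3)·[f₀ + 4f₁ + f₂] = 0.166667·(-157.5) = -26.25.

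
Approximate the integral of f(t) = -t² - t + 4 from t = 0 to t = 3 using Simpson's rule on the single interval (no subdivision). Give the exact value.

S = (b−a)/6 · [f(0) + 4f(1.5) + f(3)] = 0.5·[4 + 4·0.25 + (-8)] = -1.5.

-1.5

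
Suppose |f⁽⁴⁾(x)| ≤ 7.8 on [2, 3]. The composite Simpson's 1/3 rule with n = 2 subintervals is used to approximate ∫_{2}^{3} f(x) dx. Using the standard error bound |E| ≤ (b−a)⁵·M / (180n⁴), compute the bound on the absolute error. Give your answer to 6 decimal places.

0.002708

|E| ≤ (1)⁵·7.8 / (180·2⁴) = 7.8/2880 = 0.002708.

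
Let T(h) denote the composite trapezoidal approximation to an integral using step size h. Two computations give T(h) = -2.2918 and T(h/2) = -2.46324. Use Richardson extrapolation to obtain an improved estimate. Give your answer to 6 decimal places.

R = (4·T(h/2) − T(h)) / 3 = (4·(-2.46324) − (-2.2918))/3 = (-7.56116)/3 = -2.520387.

-2.520387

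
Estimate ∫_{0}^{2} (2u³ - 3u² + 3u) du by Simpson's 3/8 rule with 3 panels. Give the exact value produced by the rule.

6

h = (2 − 0)/3 = 0.666667.
Nodes u₀,…,u₃ = 0, 0.666667, 1.333333, 2.
f(u) = 2u³ - 3u² + 3u: f₀=0, f₁=1.259259, f₂=3.407407, f₃=10.
(3h/8)·[f₀ + 3f₁ + 3f₂ + f₃] = 0.25·(24) = 6.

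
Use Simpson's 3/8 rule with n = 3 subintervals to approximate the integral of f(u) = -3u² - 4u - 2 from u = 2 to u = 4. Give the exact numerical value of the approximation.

-84

h = (4 − 2)/3 = 0.666667.
Nodes u₀,…,u₃ = 2, 2.666667, 3.333333, 4.
f(u) = -3u² - 4u - 2: f₀=-22, f₁=-34, f₂=-48.666667, f₃=-66.
(3h/8)·[f₀ + 3f₁ + 3f₂ + f₃] = 0.25·(-336) = -84.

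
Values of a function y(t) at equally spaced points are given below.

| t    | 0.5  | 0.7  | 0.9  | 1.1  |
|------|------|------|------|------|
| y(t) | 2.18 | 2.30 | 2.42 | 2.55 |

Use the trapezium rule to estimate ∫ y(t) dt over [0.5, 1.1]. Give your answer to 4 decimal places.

1.4170

h = 0.2, n = 3.
(h/2)·[y₀ + 2y₁ + 2y₂ + y₃] = 0.1·(14.17) = 1.4170.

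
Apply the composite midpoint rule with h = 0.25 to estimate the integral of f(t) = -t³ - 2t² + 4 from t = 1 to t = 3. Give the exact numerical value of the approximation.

-29.25

h = (3 − 1)/8 = 0.25.
Midpoints m₁,…,m₈ = 1.125, 1.375, 1.625, 1.875, 2.125, 2.375, 2.625, 2.875.
f(m₁)=0.044921875, f(m₂)=-2.380859375, f(m₃)=-5.572265625, f(m₄)=-9.623046875, f(m₅)=-14.626953125, f(m₆)=-20.677734375, f(m₇)=-27.869140625, f(m₈)=-36.294921875.
h·[f(m₁) + f(m₂) + f(m₃) + f(m₄) + f(m₅) + f(m₆) + f(m₇) + f(m₈)] = 0.25·(-117) = -29.25.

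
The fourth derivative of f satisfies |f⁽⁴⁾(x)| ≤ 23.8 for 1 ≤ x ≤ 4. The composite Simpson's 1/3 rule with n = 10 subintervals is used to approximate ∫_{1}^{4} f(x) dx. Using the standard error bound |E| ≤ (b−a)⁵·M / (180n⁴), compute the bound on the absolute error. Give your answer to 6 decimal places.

0.003213

|E| ≤ (3)⁵·23.8 / (180·10⁴) = 5783.4/1800000 = 0.003213.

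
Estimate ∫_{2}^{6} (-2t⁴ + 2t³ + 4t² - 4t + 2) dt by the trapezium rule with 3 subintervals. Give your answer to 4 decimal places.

-2448.7572

h = (6 − 2)/3 = 1.333333.
Nodes t₀,…,t₃ = 2, 3.333333, 4.666667, 6.
f(t) = -2t⁴ + 2t³ + 4t² - 4t + 2: f₀=-6, f₁=-139.728395, f₂=-674.839506, f₃=-2038.
(h/2)·[f₀ + 2f₁ + 2f₂ + f₃] = 0.666667·(-3673.135802) = -2448.7572.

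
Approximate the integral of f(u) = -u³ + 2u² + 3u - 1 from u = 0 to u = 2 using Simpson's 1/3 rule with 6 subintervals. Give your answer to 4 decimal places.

5.3333

h = (2 − 0)/6 = 0.333333.
Nodes u₀,…,u₆ = 0, 0.333333, 0.666667, 1, 1.333333, 1.666667, 2.
f(u) = -u³ + 2u² + 3u - 1: f₀=-1, f₁=0.185185, f₂=1.592593, f₃=3, f₄=4.185185, f₅=4.925926, f₆=5.
(h/3)·[f₀ + 4f₁ + 2f₂ + 4f₃ + 2f₄ + 4f₅ + f₆] = 0.111111·(48) = 5.3333.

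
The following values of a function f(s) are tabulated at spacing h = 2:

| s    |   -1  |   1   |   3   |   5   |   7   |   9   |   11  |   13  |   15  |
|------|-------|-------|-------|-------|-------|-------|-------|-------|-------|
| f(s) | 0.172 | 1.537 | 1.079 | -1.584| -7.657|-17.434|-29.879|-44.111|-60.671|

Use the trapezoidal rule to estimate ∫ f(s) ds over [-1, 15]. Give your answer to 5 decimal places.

h = 2, n = 8.
(h/2)·[y₀ + 2y₁ + 2y₂ + 2y₃ + 2y₄ + 2y₅ + 2y₆ + 2y₇ + y₈] = 1·(-256.597) = -256.59700.

-256.59700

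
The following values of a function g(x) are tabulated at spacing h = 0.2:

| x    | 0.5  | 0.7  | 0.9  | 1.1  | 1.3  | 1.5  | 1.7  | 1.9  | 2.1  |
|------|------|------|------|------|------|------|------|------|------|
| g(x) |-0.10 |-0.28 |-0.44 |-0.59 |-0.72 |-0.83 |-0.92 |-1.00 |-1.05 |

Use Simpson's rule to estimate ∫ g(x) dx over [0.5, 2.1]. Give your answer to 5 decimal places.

-1.07400

h = 0.2, n = 8.
(h/3)·[y₀ + 4y₁ + 2y₂ + 4y₃ + 2y₄ + 4y₅ + 2y₆ + 4y₇ + y₈] = 0.066667·(-16.11) = -1.07400.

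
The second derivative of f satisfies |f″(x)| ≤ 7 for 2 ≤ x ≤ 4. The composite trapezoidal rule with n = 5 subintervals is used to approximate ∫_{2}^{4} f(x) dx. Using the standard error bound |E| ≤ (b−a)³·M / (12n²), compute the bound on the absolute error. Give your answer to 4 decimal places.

|E| ≤ (2)³·7 / (12·5²) = 56/300 = 0.1867.

0.1867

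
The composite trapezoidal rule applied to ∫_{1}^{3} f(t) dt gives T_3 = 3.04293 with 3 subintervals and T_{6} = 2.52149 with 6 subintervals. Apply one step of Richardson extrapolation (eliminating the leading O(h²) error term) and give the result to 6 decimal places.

2.347677

R = (4·T_{6} − T_3) / 3 = (4·2.52149 − 3.04293)/3 = (7.04303)/3 = 2.347677.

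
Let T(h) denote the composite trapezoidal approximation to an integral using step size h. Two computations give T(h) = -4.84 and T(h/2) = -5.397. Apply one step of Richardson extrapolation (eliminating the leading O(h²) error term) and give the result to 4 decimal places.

-5.5827

R = (4·T(h/2) − T(h)) / 3 = (4·(-5.397) − (-4.84))/3 = (-16.748)/3 = -5.5827.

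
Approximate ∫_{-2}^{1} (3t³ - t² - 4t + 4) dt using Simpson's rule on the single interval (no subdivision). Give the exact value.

S = (b−a)/6 · [f(-2) + 4f(-0.5) + f(1)] = 0.5·[(-16) + 4·5.375 + 2] = 3.75.

3.75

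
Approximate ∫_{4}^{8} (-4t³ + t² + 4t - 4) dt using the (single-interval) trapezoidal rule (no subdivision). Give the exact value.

-4368

T = (b−a)/2 · [f(4) + f(8)] = 2·[(-228) + (-1956)] = -4368.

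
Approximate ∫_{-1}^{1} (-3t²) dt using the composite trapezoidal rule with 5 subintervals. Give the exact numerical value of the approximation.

-2.16

h = (1 − (-1))/5 = 0.4.
Nodes t₀,…,t₅ = -1, -0.6, -0.2, 0.2, 0.6, 1.
f(t) = -3t²: f₀=-3, f₁=-1.08, f₂=-0.12, f₃=-0.12, f₄=-1.08, f₅=-3.
(h/2)·[f₀ + 2f₁ + 2f₂ + 2f₃ + 2f₄ + f₅] = 0.2·(-10.8) = -2.16.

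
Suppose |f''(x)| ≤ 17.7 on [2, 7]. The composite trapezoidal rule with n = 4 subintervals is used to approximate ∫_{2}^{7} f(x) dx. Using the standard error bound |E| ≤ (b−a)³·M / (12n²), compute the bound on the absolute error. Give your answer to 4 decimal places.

11.5234

|E| ≤ (5)³·17.7 / (12·4²) = 2212.5/192 = 11.5234.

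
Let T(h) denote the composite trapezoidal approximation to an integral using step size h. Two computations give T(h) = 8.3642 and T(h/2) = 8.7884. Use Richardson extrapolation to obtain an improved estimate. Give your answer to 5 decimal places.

8.92980

R = (4·T(h/2) − T(h)) / 3 = (4·8.7884 − 8.3642)/3 = (26.7894)/3 = 8.92980.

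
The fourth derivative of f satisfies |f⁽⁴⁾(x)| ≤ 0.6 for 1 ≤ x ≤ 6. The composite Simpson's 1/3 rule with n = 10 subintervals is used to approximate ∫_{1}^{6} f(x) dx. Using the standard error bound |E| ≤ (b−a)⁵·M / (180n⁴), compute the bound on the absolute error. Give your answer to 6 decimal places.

|E| ≤ (5)⁵·0.6 / (180·10⁴) = 1875/1800000 = 0.001042.

0.001042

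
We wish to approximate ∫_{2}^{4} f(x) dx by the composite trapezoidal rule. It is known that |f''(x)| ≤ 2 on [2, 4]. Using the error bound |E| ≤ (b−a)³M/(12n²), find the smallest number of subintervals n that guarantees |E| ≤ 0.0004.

Need 16/(12n²) ≤ 0.0004.
n² ≥ 16/(12·0.0004) = 3333.33 ⇒ n ≥ 57.7350, so the smallest n is 58.

58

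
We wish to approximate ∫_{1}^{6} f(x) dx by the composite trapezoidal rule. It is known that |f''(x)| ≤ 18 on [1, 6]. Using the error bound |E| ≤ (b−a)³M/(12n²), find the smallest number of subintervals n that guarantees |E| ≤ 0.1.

Need 2250/(12n²) ≤ 0.1.
n² ≥ 2250/(12·0.1) = 1875 ⇒ n ≥ 43.3013, so the smallest n is 44.

44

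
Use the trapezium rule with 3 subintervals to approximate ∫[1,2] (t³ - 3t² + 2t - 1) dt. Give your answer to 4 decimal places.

-1.2222

h = (2 − 1)/3 = 0.333333.
Nodes t₀,…,t₃ = 1, 1.333333, 1.666667, 2.
f(t) = t³ - 3t² + 2t - 1: f₀=-1, f₁=-1.296296, f₂=-1.370370, f₃=-1.
(h/2)·[f₀ + 2f₁ + 2f₂ + f₃] = 0.166667·(-7.333333) = -1.2222.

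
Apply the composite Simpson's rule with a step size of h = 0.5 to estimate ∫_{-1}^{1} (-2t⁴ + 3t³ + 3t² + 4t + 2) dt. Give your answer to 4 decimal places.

5.1667

h = (1 − (-1))/4 = 0.5.
Nodes t₀,…,t₄ = -1, -0.5, 0, 0.5, 1.
f(t) = -2t⁴ + 3t³ + 3t² + 4t + 2: f₀=-4, f₁=0.25, f₂=2, f₃=5, f₄=10.
(h/3)·[f₀ + 4f₁ + 2f₂ + 4f₃ + f₄] = 0.166667·(31) = 5.1667.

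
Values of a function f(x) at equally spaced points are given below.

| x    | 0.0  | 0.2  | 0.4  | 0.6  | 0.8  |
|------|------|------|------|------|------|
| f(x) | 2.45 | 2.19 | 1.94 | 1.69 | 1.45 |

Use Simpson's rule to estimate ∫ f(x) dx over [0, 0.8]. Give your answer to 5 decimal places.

h = 0.2, n = 4.
(h/3)·[y₀ + 4y₁ + 2y₂ + 4y₃ + y₄] = 0.066667·(23.30) = 1.55333.

1.55333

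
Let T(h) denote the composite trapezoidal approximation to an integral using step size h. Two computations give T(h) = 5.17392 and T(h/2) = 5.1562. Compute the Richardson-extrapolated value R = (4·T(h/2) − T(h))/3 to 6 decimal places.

5.150293

R = (4·T(h/2) − T(h)) / 3 = (4·5.1562 − 5.17392)/3 = (15.45088)/3 = 5.150293.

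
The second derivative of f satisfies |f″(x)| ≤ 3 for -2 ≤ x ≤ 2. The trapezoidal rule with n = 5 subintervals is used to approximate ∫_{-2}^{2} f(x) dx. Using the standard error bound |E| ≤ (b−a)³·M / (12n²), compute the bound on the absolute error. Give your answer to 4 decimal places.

0.6400

|E| ≤ (4)³·3 / (12·5²) = 192/300 = 0.6400.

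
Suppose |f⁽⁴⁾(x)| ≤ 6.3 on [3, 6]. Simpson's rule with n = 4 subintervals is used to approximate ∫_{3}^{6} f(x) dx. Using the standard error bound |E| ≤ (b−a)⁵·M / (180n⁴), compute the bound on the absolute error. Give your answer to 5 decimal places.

0.03322

|E| ≤ (3)⁵·6.3 / (180·4⁴) = 1530.9/46080 = 0.03322.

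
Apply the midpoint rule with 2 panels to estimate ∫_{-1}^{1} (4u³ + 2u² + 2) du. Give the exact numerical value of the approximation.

5

h = (1 − (-1))/2 = 1.
Midpoints m₁,…,m₂ = -0.5, 0.5.
f(m₁)=2, f(m₂)=3.
h·[f(m₁) + f(m₂)] = 1·(5) = 5.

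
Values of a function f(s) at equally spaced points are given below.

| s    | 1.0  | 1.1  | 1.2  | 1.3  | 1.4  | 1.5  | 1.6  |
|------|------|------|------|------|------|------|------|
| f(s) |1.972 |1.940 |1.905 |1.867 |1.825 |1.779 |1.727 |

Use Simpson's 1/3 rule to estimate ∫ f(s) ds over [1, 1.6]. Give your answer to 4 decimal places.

h = 0.1, n = 6.
(h/3)·[y₀ + 4y₁ + 2y₂ + 4y₃ + 2y₄ + 4y₅ + y₆] = 0.033333·(33.503) = 1.1168.

1.1168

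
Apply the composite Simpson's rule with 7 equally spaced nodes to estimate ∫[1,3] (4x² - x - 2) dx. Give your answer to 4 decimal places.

h = (3 − 1)/6 = 0.333333.
Nodes x₀,…,x₆ = 1, 1.333333, 1.666667, 2, 2.333333, 2.666667, 3.
f(x) = 4x² - x - 2: f₀=1, f₁=3.777778, f₂=7.444444, f₃=12, f₄=17.444444, f₅=23.777778, f₆=31.
(h/3)·[f₀ + 4f₁ + 2f₂ + 4f₃ + 2f₄ + 4f₅ + f₆] = 0.111111·(240) = 26.6667.

26.6667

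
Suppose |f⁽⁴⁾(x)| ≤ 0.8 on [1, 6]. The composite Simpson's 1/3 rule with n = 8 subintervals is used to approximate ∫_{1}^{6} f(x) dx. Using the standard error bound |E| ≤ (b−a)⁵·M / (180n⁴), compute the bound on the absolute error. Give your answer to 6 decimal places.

0.003391

|E| ≤ (5)⁵·0.8 / (180·8⁴) = 2500/737280 = 0.003391.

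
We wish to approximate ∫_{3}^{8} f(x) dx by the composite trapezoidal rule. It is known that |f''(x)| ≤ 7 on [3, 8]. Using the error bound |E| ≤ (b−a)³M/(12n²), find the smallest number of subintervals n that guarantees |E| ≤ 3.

5

Need 875/(12n²) ≤ 3.
n² ≥ 875/(12·3) = 24.3056 ⇒ n ≥ 4.9301, so the smallest n is 5.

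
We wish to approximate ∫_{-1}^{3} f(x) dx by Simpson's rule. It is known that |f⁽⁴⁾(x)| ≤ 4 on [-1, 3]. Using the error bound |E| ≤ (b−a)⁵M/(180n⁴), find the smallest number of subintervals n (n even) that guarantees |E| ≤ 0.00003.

30

Need 4096/(180n⁴) ≤ 0.00003.
n⁴ ≥ 4096/(180·0.00003) = 758519 ⇒ n ≥ 29.5115, so the smallest even n is 30. (n must be even for Simpson's rule.)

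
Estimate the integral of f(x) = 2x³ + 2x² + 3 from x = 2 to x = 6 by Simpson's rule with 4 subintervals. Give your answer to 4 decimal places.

790.6667

h = (6 − 2)/4 = 1.
Nodes x₀,…,x₄ = 2, 3, 4, 5, 6.
f(x) = 2x³ + 2x² + 3: f₀=27, f₁=75, f₂=163, f₃=303, f₄=507.
(h/3)·[f₀ + 4f₁ + 2f₂ + 4f₃ + f₄] = 0.333333·(2372) = 790.6667.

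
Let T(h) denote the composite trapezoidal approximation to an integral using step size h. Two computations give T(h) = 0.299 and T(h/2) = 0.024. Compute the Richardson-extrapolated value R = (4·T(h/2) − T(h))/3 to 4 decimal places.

R = (4·T(h/2) − T(h)) / 3 = (4·0.024 − 0.299)/3 = (-0.203)/3 = -0.0677.

-0.0677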